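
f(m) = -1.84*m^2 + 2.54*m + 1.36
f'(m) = 2.54 - 3.68*m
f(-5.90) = -77.68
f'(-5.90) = 24.25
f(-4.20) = -41.77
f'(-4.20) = 18.00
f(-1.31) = -5.13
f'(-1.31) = 7.36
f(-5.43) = -66.68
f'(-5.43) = 22.52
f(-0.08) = 1.15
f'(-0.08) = 2.83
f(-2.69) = -18.79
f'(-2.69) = 12.44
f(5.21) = -35.35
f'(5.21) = -16.63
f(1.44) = 1.20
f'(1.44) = -2.76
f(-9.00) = -170.54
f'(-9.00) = 35.66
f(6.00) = -49.64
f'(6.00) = -19.54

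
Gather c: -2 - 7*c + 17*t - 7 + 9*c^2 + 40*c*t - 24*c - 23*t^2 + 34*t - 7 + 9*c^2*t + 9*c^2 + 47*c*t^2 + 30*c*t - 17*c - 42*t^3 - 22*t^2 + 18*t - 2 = c^2*(9*t + 18) + c*(47*t^2 + 70*t - 48) - 42*t^3 - 45*t^2 + 69*t - 18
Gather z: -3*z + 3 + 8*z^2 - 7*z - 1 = 8*z^2 - 10*z + 2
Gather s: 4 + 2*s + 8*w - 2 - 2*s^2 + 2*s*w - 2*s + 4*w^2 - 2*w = -2*s^2 + 2*s*w + 4*w^2 + 6*w + 2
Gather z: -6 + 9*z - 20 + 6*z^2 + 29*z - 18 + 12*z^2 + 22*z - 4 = 18*z^2 + 60*z - 48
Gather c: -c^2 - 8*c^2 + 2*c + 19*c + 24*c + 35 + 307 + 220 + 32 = -9*c^2 + 45*c + 594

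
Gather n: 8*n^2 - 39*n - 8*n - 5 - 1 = 8*n^2 - 47*n - 6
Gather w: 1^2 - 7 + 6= 0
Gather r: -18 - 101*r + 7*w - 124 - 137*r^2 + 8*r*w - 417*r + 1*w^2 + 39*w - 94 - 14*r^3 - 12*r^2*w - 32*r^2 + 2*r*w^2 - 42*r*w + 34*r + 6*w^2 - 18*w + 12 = -14*r^3 + r^2*(-12*w - 169) + r*(2*w^2 - 34*w - 484) + 7*w^2 + 28*w - 224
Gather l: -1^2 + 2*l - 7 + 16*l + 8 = 18*l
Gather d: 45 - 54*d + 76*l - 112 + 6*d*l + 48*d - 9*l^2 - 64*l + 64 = d*(6*l - 6) - 9*l^2 + 12*l - 3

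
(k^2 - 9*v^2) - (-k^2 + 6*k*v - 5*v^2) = 2*k^2 - 6*k*v - 4*v^2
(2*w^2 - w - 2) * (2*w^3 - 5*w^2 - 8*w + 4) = 4*w^5 - 12*w^4 - 15*w^3 + 26*w^2 + 12*w - 8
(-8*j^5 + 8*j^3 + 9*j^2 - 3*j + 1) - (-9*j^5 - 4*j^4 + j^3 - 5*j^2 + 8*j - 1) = j^5 + 4*j^4 + 7*j^3 + 14*j^2 - 11*j + 2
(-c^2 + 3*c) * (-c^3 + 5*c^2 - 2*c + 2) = c^5 - 8*c^4 + 17*c^3 - 8*c^2 + 6*c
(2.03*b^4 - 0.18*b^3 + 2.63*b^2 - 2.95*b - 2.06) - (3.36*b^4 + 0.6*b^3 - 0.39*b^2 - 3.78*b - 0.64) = -1.33*b^4 - 0.78*b^3 + 3.02*b^2 + 0.83*b - 1.42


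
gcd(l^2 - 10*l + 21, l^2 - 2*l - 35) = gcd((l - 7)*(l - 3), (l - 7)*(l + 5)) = l - 7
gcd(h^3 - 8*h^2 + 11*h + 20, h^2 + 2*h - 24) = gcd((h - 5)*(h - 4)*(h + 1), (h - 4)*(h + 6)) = h - 4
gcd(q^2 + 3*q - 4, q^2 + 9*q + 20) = q + 4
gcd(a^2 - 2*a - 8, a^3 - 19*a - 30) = a + 2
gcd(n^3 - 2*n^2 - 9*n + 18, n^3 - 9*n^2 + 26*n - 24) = n^2 - 5*n + 6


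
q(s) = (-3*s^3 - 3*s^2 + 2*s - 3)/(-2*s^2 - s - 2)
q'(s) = (4*s + 1)*(-3*s^3 - 3*s^2 + 2*s - 3)/(-2*s^2 - s - 2)^2 + (-9*s^2 - 6*s + 2)/(-2*s^2 - s - 2)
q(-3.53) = -3.61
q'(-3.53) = 1.78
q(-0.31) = 2.03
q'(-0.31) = -1.33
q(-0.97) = 1.73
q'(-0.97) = 1.93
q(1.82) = 2.62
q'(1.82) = 1.63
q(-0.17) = 1.81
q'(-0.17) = -1.77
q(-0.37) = 2.10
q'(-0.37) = -1.04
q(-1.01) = 1.65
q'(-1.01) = 2.02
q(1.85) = 2.67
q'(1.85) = 1.63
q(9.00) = 13.96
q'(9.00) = 1.53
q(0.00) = 1.50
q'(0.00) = -1.75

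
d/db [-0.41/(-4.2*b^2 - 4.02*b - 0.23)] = (-3.444*b - 1.6482)/(4.2*b^2 + 4.02*b + 0.23)^2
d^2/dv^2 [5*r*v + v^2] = 2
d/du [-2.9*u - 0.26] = -2.90000000000000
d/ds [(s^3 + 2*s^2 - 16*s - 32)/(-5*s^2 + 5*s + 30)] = (-s^2 + 6*s - 16)/(5*(s^2 - 6*s + 9))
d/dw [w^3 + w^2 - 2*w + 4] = 3*w^2 + 2*w - 2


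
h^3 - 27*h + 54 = (h - 3)^2*(h + 6)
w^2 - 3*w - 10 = (w - 5)*(w + 2)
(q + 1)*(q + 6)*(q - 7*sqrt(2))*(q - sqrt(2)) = q^4 - 8*sqrt(2)*q^3 + 7*q^3 - 56*sqrt(2)*q^2 + 20*q^2 - 48*sqrt(2)*q + 98*q + 84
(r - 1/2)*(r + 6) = r^2 + 11*r/2 - 3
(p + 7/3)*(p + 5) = p^2 + 22*p/3 + 35/3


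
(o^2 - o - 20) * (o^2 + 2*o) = o^4 + o^3 - 22*o^2 - 40*o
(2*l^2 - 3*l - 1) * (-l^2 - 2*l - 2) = -2*l^4 - l^3 + 3*l^2 + 8*l + 2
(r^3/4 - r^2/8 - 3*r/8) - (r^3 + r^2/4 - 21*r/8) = -3*r^3/4 - 3*r^2/8 + 9*r/4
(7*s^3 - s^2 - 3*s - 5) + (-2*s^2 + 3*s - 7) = 7*s^3 - 3*s^2 - 12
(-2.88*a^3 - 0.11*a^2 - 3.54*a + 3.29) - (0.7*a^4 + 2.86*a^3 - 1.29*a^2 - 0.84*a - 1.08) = -0.7*a^4 - 5.74*a^3 + 1.18*a^2 - 2.7*a + 4.37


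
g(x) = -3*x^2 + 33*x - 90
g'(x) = 33 - 6*x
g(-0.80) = -118.32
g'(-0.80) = 37.80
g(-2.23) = -178.51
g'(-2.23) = 46.38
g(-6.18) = -408.52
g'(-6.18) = 70.08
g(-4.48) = -298.05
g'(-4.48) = 59.88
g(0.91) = -62.45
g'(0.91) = 27.54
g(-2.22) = -178.05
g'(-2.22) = 46.32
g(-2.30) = -181.77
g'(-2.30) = 46.80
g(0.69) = -68.66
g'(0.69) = 28.86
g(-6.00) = -396.00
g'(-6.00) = 69.00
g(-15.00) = -1260.00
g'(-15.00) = 123.00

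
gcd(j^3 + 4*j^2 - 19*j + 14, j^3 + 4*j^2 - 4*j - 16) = j - 2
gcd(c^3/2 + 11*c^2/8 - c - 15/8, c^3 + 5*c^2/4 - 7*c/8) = 1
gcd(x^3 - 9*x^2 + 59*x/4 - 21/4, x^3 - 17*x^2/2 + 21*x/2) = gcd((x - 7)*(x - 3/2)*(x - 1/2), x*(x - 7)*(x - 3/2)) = x^2 - 17*x/2 + 21/2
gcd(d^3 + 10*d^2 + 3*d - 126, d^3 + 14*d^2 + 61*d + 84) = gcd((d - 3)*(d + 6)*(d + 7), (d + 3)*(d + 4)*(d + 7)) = d + 7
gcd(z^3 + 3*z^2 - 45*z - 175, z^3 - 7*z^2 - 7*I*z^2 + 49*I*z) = z - 7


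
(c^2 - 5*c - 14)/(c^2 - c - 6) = (c - 7)/(c - 3)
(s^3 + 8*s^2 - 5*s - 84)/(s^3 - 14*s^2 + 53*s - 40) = (s^3 + 8*s^2 - 5*s - 84)/(s^3 - 14*s^2 + 53*s - 40)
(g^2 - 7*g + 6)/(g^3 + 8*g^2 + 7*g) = (g^2 - 7*g + 6)/(g*(g^2 + 8*g + 7))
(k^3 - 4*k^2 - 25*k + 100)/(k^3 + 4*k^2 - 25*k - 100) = (k - 4)/(k + 4)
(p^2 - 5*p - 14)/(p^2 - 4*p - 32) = (-p^2 + 5*p + 14)/(-p^2 + 4*p + 32)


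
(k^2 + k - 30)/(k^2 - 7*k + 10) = (k + 6)/(k - 2)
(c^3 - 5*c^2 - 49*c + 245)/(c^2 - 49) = c - 5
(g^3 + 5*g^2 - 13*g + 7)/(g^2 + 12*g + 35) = (g^2 - 2*g + 1)/(g + 5)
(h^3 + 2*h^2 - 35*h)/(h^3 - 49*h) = (h - 5)/(h - 7)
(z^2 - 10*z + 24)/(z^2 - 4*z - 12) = (z - 4)/(z + 2)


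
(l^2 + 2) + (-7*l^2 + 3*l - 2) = -6*l^2 + 3*l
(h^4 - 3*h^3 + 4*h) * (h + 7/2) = h^5 + h^4/2 - 21*h^3/2 + 4*h^2 + 14*h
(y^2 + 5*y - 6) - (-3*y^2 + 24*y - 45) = 4*y^2 - 19*y + 39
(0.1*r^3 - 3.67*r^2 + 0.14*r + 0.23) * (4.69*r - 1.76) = 0.469*r^4 - 17.3883*r^3 + 7.1158*r^2 + 0.8323*r - 0.4048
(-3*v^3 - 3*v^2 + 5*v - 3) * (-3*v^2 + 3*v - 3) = 9*v^5 - 15*v^3 + 33*v^2 - 24*v + 9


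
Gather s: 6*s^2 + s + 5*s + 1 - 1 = 6*s^2 + 6*s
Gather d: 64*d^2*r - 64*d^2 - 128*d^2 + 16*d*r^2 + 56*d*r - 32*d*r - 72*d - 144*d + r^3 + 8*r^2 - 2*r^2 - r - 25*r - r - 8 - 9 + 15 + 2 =d^2*(64*r - 192) + d*(16*r^2 + 24*r - 216) + r^3 + 6*r^2 - 27*r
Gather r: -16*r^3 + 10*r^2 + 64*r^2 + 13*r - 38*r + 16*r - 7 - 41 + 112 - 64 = -16*r^3 + 74*r^2 - 9*r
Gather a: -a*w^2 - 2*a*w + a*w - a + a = a*(-w^2 - w)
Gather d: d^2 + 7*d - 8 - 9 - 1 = d^2 + 7*d - 18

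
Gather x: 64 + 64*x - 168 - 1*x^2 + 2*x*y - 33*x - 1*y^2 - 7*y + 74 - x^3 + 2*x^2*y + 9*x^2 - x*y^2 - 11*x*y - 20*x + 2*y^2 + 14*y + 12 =-x^3 + x^2*(2*y + 8) + x*(-y^2 - 9*y + 11) + y^2 + 7*y - 18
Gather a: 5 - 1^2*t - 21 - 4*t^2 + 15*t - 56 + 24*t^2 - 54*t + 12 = 20*t^2 - 40*t - 60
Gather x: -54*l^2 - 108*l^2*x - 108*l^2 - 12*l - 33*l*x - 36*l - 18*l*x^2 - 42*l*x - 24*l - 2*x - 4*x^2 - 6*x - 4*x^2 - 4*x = -162*l^2 - 72*l + x^2*(-18*l - 8) + x*(-108*l^2 - 75*l - 12)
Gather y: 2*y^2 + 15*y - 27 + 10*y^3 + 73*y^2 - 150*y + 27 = 10*y^3 + 75*y^2 - 135*y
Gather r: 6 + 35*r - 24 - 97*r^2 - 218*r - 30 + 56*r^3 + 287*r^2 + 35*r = 56*r^3 + 190*r^2 - 148*r - 48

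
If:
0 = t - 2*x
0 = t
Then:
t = 0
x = 0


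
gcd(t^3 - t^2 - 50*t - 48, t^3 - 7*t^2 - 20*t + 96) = t - 8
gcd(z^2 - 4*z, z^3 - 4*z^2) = z^2 - 4*z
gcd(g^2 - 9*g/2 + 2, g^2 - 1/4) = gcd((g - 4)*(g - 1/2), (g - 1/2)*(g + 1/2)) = g - 1/2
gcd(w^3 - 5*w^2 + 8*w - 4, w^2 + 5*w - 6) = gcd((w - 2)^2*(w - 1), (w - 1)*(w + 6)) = w - 1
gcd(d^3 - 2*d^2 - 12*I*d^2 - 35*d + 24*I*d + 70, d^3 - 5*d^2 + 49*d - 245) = d - 7*I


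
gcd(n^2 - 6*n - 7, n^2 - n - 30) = 1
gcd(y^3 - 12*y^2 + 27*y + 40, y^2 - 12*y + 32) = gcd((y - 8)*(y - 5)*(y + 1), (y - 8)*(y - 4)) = y - 8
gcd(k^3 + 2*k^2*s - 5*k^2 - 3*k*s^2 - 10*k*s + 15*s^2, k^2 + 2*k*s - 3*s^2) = -k^2 - 2*k*s + 3*s^2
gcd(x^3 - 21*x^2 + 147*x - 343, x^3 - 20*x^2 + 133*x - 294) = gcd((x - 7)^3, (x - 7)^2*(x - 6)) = x^2 - 14*x + 49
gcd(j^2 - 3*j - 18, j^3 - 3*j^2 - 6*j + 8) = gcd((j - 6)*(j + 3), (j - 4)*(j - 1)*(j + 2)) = 1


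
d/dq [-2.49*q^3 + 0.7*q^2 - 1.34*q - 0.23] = -7.47*q^2 + 1.4*q - 1.34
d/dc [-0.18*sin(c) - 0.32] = -0.18*cos(c)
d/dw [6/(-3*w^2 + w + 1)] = 6*(6*w - 1)/(-3*w^2 + w + 1)^2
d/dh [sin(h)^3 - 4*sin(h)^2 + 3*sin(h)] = (3*sin(h)^2 - 8*sin(h) + 3)*cos(h)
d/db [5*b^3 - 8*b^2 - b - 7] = 15*b^2 - 16*b - 1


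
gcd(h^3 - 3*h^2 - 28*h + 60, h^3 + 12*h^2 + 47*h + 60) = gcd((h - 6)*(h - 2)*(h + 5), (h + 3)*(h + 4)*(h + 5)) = h + 5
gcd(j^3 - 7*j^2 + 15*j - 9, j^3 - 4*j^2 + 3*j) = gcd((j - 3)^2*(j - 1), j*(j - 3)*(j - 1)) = j^2 - 4*j + 3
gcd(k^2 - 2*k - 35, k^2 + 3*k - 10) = k + 5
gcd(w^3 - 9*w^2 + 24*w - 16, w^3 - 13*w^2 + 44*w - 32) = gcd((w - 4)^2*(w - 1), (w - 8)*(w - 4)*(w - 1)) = w^2 - 5*w + 4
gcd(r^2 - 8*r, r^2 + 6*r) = r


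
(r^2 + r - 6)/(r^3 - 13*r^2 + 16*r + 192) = (r - 2)/(r^2 - 16*r + 64)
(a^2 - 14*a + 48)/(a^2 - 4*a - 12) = (a - 8)/(a + 2)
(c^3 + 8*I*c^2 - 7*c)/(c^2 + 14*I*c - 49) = c*(c + I)/(c + 7*I)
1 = 1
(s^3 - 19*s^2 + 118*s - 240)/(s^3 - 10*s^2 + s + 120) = (s - 6)/(s + 3)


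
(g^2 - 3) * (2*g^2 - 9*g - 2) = 2*g^4 - 9*g^3 - 8*g^2 + 27*g + 6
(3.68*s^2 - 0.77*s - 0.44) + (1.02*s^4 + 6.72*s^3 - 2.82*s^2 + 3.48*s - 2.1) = 1.02*s^4 + 6.72*s^3 + 0.86*s^2 + 2.71*s - 2.54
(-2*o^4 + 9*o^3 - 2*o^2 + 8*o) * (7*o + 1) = -14*o^5 + 61*o^4 - 5*o^3 + 54*o^2 + 8*o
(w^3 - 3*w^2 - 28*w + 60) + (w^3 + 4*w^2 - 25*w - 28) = 2*w^3 + w^2 - 53*w + 32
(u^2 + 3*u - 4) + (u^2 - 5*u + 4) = 2*u^2 - 2*u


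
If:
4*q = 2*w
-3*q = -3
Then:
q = 1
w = 2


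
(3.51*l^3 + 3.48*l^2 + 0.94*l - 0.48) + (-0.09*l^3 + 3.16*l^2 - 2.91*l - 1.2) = 3.42*l^3 + 6.64*l^2 - 1.97*l - 1.68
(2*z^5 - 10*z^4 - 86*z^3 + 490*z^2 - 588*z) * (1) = 2*z^5 - 10*z^4 - 86*z^3 + 490*z^2 - 588*z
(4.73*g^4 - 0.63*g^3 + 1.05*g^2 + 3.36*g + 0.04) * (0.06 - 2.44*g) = -11.5412*g^5 + 1.821*g^4 - 2.5998*g^3 - 8.1354*g^2 + 0.104*g + 0.0024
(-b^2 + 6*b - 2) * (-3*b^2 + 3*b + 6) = 3*b^4 - 21*b^3 + 18*b^2 + 30*b - 12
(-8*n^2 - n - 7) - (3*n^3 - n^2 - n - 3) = -3*n^3 - 7*n^2 - 4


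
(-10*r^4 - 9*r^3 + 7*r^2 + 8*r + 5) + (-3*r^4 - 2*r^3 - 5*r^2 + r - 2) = -13*r^4 - 11*r^3 + 2*r^2 + 9*r + 3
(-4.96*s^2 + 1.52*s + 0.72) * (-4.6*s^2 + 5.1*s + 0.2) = 22.816*s^4 - 32.288*s^3 + 3.448*s^2 + 3.976*s + 0.144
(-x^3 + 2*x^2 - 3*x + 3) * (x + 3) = -x^4 - x^3 + 3*x^2 - 6*x + 9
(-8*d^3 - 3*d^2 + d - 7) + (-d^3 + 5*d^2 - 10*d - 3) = -9*d^3 + 2*d^2 - 9*d - 10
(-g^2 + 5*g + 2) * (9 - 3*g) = 3*g^3 - 24*g^2 + 39*g + 18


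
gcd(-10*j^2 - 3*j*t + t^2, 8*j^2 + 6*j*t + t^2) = 2*j + t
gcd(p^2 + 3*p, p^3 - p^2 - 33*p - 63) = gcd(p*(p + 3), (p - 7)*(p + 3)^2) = p + 3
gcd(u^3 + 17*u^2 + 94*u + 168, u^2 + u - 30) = u + 6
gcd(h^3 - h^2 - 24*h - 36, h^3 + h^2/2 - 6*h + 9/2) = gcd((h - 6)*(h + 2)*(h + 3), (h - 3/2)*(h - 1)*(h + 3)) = h + 3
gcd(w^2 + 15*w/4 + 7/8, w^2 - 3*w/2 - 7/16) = w + 1/4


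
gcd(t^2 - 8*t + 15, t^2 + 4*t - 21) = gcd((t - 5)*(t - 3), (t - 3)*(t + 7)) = t - 3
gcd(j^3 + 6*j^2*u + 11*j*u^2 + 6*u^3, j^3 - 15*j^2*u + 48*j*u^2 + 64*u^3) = j + u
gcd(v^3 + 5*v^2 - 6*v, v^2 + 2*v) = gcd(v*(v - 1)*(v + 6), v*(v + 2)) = v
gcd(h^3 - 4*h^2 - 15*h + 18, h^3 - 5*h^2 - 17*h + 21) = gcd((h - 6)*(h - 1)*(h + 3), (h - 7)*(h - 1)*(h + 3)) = h^2 + 2*h - 3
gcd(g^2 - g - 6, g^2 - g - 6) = g^2 - g - 6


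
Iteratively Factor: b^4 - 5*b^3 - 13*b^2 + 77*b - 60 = (b + 4)*(b^3 - 9*b^2 + 23*b - 15) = (b - 3)*(b + 4)*(b^2 - 6*b + 5) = (b - 5)*(b - 3)*(b + 4)*(b - 1)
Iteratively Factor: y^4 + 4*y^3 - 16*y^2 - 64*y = (y)*(y^3 + 4*y^2 - 16*y - 64) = y*(y + 4)*(y^2 - 16) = y*(y - 4)*(y + 4)*(y + 4)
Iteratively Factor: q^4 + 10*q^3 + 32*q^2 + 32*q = (q + 2)*(q^3 + 8*q^2 + 16*q) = q*(q + 2)*(q^2 + 8*q + 16) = q*(q + 2)*(q + 4)*(q + 4)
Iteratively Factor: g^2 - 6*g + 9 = (g - 3)*(g - 3)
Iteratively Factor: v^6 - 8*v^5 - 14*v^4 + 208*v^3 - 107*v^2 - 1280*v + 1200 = (v + 3)*(v^5 - 11*v^4 + 19*v^3 + 151*v^2 - 560*v + 400) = (v - 1)*(v + 3)*(v^4 - 10*v^3 + 9*v^2 + 160*v - 400) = (v - 1)*(v + 3)*(v + 4)*(v^3 - 14*v^2 + 65*v - 100) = (v - 5)*(v - 1)*(v + 3)*(v + 4)*(v^2 - 9*v + 20) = (v - 5)*(v - 4)*(v - 1)*(v + 3)*(v + 4)*(v - 5)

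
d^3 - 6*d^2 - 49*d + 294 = (d - 7)*(d - 6)*(d + 7)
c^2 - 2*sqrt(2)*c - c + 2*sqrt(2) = (c - 1)*(c - 2*sqrt(2))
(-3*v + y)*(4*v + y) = -12*v^2 + v*y + y^2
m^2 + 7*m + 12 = (m + 3)*(m + 4)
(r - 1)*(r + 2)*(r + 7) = r^3 + 8*r^2 + 5*r - 14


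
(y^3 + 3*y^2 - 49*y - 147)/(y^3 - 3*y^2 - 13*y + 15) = (y^2 - 49)/(y^2 - 6*y + 5)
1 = 1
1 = 1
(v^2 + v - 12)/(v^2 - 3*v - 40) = (-v^2 - v + 12)/(-v^2 + 3*v + 40)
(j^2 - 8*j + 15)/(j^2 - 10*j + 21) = (j - 5)/(j - 7)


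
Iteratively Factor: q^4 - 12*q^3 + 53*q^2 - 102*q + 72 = (q - 2)*(q^3 - 10*q^2 + 33*q - 36) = (q - 3)*(q - 2)*(q^2 - 7*q + 12) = (q - 4)*(q - 3)*(q - 2)*(q - 3)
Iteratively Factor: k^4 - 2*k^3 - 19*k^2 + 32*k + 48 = (k + 4)*(k^3 - 6*k^2 + 5*k + 12) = (k - 3)*(k + 4)*(k^2 - 3*k - 4) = (k - 3)*(k + 1)*(k + 4)*(k - 4)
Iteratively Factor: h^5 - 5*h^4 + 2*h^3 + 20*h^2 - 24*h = (h - 2)*(h^4 - 3*h^3 - 4*h^2 + 12*h) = (h - 3)*(h - 2)*(h^3 - 4*h) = (h - 3)*(h - 2)*(h + 2)*(h^2 - 2*h) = (h - 3)*(h - 2)^2*(h + 2)*(h)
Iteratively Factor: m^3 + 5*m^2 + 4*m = (m + 4)*(m^2 + m) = (m + 1)*(m + 4)*(m)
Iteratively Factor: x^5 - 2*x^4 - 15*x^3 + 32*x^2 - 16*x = (x - 1)*(x^4 - x^3 - 16*x^2 + 16*x) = (x - 1)*(x + 4)*(x^3 - 5*x^2 + 4*x) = (x - 1)^2*(x + 4)*(x^2 - 4*x) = x*(x - 1)^2*(x + 4)*(x - 4)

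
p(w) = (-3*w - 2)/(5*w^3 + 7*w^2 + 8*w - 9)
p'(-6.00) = -0.00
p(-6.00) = -0.02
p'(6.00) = 0.00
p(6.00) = -0.01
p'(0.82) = 4.63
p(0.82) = -0.89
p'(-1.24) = 0.09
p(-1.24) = -0.10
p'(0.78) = 7.35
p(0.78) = -1.12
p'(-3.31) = -0.03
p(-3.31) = -0.06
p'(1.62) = 0.18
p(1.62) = -0.16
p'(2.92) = 0.03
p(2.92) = -0.05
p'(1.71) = 0.16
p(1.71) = -0.14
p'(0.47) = 7.00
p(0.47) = 1.07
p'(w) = (-3*w - 2)*(-15*w^2 - 14*w - 8)/(5*w^3 + 7*w^2 + 8*w - 9)^2 - 3/(5*w^3 + 7*w^2 + 8*w - 9) = (30*w^3 + 51*w^2 + 28*w + 43)/(25*w^6 + 70*w^5 + 129*w^4 + 22*w^3 - 62*w^2 - 144*w + 81)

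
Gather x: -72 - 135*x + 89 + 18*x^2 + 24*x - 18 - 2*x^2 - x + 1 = 16*x^2 - 112*x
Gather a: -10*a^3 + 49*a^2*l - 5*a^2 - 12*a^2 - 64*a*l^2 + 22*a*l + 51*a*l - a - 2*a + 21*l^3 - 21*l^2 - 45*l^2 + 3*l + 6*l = -10*a^3 + a^2*(49*l - 17) + a*(-64*l^2 + 73*l - 3) + 21*l^3 - 66*l^2 + 9*l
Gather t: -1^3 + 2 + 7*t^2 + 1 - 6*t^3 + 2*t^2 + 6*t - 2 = -6*t^3 + 9*t^2 + 6*t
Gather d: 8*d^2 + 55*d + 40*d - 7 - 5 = 8*d^2 + 95*d - 12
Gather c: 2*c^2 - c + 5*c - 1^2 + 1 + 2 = 2*c^2 + 4*c + 2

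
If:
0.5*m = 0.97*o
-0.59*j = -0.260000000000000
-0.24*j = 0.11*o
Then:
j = 0.44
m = -1.87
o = -0.96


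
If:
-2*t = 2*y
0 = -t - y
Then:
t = -y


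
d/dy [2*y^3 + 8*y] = 6*y^2 + 8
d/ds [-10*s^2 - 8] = -20*s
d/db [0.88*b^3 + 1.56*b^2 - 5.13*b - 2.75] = 2.64*b^2 + 3.12*b - 5.13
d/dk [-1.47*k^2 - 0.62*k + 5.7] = -2.94*k - 0.62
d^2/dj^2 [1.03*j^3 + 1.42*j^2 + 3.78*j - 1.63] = 6.18*j + 2.84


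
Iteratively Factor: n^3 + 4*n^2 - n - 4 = (n + 4)*(n^2 - 1) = (n + 1)*(n + 4)*(n - 1)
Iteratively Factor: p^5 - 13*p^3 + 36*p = (p + 2)*(p^4 - 2*p^3 - 9*p^2 + 18*p) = (p + 2)*(p + 3)*(p^3 - 5*p^2 + 6*p) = (p - 3)*(p + 2)*(p + 3)*(p^2 - 2*p) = (p - 3)*(p - 2)*(p + 2)*(p + 3)*(p)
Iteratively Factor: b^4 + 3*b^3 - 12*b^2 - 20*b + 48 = (b - 2)*(b^3 + 5*b^2 - 2*b - 24) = (b - 2)^2*(b^2 + 7*b + 12) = (b - 2)^2*(b + 3)*(b + 4)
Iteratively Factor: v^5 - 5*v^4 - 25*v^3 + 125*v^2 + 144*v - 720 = (v + 4)*(v^4 - 9*v^3 + 11*v^2 + 81*v - 180) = (v - 3)*(v + 4)*(v^3 - 6*v^2 - 7*v + 60) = (v - 5)*(v - 3)*(v + 4)*(v^2 - v - 12) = (v - 5)*(v - 3)*(v + 3)*(v + 4)*(v - 4)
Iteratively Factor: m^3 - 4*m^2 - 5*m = (m)*(m^2 - 4*m - 5) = m*(m - 5)*(m + 1)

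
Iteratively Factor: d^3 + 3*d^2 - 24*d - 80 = (d + 4)*(d^2 - d - 20) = (d - 5)*(d + 4)*(d + 4)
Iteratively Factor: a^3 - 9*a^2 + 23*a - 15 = (a - 3)*(a^2 - 6*a + 5) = (a - 3)*(a - 1)*(a - 5)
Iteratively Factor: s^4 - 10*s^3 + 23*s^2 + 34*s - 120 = (s - 4)*(s^3 - 6*s^2 - s + 30) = (s - 4)*(s - 3)*(s^2 - 3*s - 10) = (s - 4)*(s - 3)*(s + 2)*(s - 5)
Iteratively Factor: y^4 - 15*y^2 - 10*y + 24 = (y - 1)*(y^3 + y^2 - 14*y - 24) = (y - 1)*(y + 3)*(y^2 - 2*y - 8) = (y - 4)*(y - 1)*(y + 3)*(y + 2)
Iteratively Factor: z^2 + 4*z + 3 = (z + 3)*(z + 1)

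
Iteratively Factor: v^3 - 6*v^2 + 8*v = (v)*(v^2 - 6*v + 8) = v*(v - 4)*(v - 2)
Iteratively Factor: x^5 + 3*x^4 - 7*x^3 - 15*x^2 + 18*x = (x - 2)*(x^4 + 5*x^3 + 3*x^2 - 9*x) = (x - 2)*(x + 3)*(x^3 + 2*x^2 - 3*x) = (x - 2)*(x + 3)^2*(x^2 - x) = (x - 2)*(x - 1)*(x + 3)^2*(x)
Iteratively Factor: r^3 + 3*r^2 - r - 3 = (r + 1)*(r^2 + 2*r - 3) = (r + 1)*(r + 3)*(r - 1)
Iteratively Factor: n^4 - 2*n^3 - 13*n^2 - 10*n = (n - 5)*(n^3 + 3*n^2 + 2*n) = n*(n - 5)*(n^2 + 3*n + 2) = n*(n - 5)*(n + 1)*(n + 2)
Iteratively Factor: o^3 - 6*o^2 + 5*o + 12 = (o - 4)*(o^2 - 2*o - 3) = (o - 4)*(o - 3)*(o + 1)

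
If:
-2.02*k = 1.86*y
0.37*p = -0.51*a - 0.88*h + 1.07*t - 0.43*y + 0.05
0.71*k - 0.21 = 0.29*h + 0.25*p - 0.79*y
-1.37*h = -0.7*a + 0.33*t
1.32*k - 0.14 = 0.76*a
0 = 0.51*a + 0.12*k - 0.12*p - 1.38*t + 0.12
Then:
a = -2.75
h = -1.12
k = -1.48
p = 1.34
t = -1.17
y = 1.60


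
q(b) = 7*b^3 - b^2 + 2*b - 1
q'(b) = 21*b^2 - 2*b + 2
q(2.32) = 85.67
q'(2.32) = 110.39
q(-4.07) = -497.64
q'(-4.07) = 358.00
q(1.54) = 25.27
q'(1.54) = 48.72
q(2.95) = 175.90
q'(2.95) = 178.85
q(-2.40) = -108.33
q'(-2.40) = 127.76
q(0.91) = 5.27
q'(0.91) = 17.57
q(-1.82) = -50.15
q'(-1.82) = 75.20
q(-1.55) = -32.57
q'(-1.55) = 55.55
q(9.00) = 5039.00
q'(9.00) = 1685.00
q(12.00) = 11975.00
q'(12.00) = 3002.00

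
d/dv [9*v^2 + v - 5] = 18*v + 1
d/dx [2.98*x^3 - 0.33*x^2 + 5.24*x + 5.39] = 8.94*x^2 - 0.66*x + 5.24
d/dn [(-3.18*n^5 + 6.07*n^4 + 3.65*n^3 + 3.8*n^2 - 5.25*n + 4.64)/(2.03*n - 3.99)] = (-25.8216*n^5 + 100.4073*n^4 - 82.0582*n^3 - 35.9765*n^2 - 30.324*n + 11.5283)/(4.1209*n^2 - 16.1994*n + 15.9201)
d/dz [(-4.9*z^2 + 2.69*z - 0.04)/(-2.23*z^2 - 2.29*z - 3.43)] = (17.2197*z^2 + 33.4356*z - 9.3183)/(4.9729*z^4 + 10.2134*z^3 + 20.5419*z^2 + 15.7094*z + 11.7649)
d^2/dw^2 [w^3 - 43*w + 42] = 6*w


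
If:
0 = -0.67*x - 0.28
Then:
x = -0.42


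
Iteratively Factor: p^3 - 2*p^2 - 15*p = (p)*(p^2 - 2*p - 15) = p*(p + 3)*(p - 5)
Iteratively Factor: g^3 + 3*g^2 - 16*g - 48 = (g - 4)*(g^2 + 7*g + 12) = (g - 4)*(g + 3)*(g + 4)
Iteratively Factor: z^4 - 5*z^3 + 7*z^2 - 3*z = (z)*(z^3 - 5*z^2 + 7*z - 3) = z*(z - 3)*(z^2 - 2*z + 1) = z*(z - 3)*(z - 1)*(z - 1)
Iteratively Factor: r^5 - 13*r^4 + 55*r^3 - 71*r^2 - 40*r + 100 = (r - 2)*(r^4 - 11*r^3 + 33*r^2 - 5*r - 50) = (r - 5)*(r - 2)*(r^3 - 6*r^2 + 3*r + 10) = (r - 5)*(r - 2)^2*(r^2 - 4*r - 5) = (r - 5)^2*(r - 2)^2*(r + 1)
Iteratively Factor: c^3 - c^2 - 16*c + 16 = (c - 1)*(c^2 - 16) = (c - 1)*(c + 4)*(c - 4)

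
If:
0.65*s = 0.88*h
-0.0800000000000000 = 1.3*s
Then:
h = -0.05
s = -0.06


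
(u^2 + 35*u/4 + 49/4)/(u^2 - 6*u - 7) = (4*u^2 + 35*u + 49)/(4*(u^2 - 6*u - 7))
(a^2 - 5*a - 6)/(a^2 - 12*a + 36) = (a + 1)/(a - 6)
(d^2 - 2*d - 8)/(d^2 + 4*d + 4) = (d - 4)/(d + 2)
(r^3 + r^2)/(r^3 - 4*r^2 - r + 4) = r^2/(r^2 - 5*r + 4)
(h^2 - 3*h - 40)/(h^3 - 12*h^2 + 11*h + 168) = (h + 5)/(h^2 - 4*h - 21)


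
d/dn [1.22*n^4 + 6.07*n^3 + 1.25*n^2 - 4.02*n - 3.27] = 4.88*n^3 + 18.21*n^2 + 2.5*n - 4.02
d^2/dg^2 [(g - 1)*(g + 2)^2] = 6*g + 6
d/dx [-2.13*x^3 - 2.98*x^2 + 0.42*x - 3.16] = -6.39*x^2 - 5.96*x + 0.42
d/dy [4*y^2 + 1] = 8*y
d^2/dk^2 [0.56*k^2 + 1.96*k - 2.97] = 1.12000000000000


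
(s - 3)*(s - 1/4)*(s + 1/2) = s^3 - 11*s^2/4 - 7*s/8 + 3/8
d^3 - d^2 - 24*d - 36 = (d - 6)*(d + 2)*(d + 3)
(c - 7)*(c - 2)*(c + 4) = c^3 - 5*c^2 - 22*c + 56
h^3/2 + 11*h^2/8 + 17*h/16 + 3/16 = (h/2 + 1/2)*(h + 1/4)*(h + 3/2)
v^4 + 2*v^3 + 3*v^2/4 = v^2*(v + 1/2)*(v + 3/2)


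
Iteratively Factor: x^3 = (x)*(x^2) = x^2*(x)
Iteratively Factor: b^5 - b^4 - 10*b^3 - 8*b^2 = (b + 1)*(b^4 - 2*b^3 - 8*b^2) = b*(b + 1)*(b^3 - 2*b^2 - 8*b) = b*(b - 4)*(b + 1)*(b^2 + 2*b) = b^2*(b - 4)*(b + 1)*(b + 2)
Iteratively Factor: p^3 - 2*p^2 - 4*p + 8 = (p - 2)*(p^2 - 4) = (p - 2)^2*(p + 2)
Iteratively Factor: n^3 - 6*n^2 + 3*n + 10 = (n + 1)*(n^2 - 7*n + 10) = (n - 2)*(n + 1)*(n - 5)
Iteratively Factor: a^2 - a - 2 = (a - 2)*(a + 1)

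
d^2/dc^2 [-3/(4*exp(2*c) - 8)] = 3*(-exp(2*c) - 2)*exp(2*c)/(exp(2*c) - 2)^3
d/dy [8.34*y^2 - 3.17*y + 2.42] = 16.68*y - 3.17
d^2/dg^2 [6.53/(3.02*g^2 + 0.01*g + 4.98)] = (-119.112424*g^2 - 0.394412*g + 6.53*(6.04*g + 0.01)*(12.08*g + 0.02) - 196.417176)/(3.02*g^2 + 0.01*g + 4.98)^3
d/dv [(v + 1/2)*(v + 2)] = 2*v + 5/2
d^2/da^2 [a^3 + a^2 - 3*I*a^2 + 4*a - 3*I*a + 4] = 6*a + 2 - 6*I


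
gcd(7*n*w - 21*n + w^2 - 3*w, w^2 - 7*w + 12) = w - 3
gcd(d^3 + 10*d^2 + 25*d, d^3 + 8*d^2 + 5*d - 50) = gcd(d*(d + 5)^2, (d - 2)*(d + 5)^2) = d^2 + 10*d + 25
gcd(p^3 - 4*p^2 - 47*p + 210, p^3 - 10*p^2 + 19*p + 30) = p^2 - 11*p + 30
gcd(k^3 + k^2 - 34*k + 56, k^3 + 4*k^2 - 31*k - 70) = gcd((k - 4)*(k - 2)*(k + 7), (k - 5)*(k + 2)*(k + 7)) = k + 7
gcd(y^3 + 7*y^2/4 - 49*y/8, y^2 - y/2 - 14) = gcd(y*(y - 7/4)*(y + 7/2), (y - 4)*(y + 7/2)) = y + 7/2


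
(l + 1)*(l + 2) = l^2 + 3*l + 2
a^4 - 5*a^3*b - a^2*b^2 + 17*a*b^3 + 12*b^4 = (a - 4*b)*(a - 3*b)*(a + b)^2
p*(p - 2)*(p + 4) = p^3 + 2*p^2 - 8*p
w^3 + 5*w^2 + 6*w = w*(w + 2)*(w + 3)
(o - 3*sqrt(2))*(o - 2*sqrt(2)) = o^2 - 5*sqrt(2)*o + 12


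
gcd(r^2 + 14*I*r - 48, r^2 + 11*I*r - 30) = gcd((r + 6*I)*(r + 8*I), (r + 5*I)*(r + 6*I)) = r + 6*I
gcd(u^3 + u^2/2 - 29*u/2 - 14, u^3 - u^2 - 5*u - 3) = u + 1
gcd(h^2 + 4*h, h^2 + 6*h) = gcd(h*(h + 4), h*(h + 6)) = h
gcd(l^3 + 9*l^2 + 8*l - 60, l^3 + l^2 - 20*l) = l + 5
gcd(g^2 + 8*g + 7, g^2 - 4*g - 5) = g + 1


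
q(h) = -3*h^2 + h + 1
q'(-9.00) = 55.00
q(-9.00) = -251.00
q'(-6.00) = 37.00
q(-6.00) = -113.00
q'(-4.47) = 27.82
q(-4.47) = -63.41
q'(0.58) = -2.48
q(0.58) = 0.57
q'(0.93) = -4.58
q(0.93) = -0.66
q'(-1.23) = 8.38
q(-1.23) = -4.77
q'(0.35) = -1.10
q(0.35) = 0.98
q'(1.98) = -10.88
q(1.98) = -8.78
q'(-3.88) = 24.28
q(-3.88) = -48.04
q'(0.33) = -0.98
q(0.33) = 1.00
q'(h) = 1 - 6*h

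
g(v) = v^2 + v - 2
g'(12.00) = 25.00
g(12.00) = 154.00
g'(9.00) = 19.00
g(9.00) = 88.00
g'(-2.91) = -4.82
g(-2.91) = 3.56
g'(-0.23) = 0.54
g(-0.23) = -2.18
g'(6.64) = 14.28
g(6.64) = 48.73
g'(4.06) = 9.12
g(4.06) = 18.54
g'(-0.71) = -0.42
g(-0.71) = -2.21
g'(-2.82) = -4.64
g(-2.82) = 3.13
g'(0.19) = 1.38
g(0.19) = -1.77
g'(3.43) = 7.86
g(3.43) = 13.19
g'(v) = 2*v + 1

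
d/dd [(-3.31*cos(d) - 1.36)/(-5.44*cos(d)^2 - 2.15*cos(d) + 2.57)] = (18.0064*cos(d)^2 + 14.7968*cos(d) + 11.4307)*sin(d)/(29.5936*cos(d)^4 + 23.392*cos(d)^3 - 23.3391*cos(d)^2 - 11.051*cos(d) + 6.6049)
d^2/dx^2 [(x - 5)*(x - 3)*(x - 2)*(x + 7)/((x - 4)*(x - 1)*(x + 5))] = 12*(-3*x^6 + 52*x^5 - 339*x^4 + 784*x^3 - 505*x^2 + 1500*x - 4945)/(x^9 - 63*x^7 + 60*x^6 + 1323*x^5 - 2520*x^4 - 8061*x^3 + 26460*x^2 - 25200*x + 8000)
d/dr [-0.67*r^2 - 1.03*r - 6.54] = -1.34*r - 1.03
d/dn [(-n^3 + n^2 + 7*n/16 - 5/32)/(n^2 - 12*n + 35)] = (-16*n^4 + 384*n^3 - 1879*n^2 + 1125*n + 215)/(16*(n^4 - 24*n^3 + 214*n^2 - 840*n + 1225))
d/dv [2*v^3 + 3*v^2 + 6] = 6*v*(v + 1)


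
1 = 1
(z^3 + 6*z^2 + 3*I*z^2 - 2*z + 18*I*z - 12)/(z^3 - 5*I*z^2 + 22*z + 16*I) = (z + 6)/(z - 8*I)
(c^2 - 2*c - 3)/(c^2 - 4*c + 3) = (c + 1)/(c - 1)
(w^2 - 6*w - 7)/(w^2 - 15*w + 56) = (w + 1)/(w - 8)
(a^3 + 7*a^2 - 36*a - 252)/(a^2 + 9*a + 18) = (a^2 + a - 42)/(a + 3)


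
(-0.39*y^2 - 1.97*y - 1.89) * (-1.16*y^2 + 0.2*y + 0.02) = 0.4524*y^4 + 2.2072*y^3 + 1.7906*y^2 - 0.4174*y - 0.0378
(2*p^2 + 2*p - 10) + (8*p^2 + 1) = 10*p^2 + 2*p - 9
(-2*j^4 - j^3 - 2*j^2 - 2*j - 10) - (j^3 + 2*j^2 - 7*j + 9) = -2*j^4 - 2*j^3 - 4*j^2 + 5*j - 19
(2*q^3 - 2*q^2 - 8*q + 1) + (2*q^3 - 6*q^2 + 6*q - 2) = 4*q^3 - 8*q^2 - 2*q - 1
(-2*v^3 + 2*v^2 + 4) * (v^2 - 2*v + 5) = -2*v^5 + 6*v^4 - 14*v^3 + 14*v^2 - 8*v + 20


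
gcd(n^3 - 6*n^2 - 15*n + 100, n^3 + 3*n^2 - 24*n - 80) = n^2 - n - 20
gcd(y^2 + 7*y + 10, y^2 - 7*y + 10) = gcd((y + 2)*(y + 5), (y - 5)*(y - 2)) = 1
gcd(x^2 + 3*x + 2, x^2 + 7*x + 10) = x + 2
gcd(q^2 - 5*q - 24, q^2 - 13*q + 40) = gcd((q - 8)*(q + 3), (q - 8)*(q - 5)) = q - 8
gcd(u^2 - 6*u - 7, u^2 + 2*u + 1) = u + 1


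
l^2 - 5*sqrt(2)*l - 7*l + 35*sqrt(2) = (l - 7)*(l - 5*sqrt(2))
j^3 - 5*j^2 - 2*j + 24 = (j - 4)*(j - 3)*(j + 2)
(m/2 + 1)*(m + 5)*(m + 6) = m^3/2 + 13*m^2/2 + 26*m + 30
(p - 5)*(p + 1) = p^2 - 4*p - 5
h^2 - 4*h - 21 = (h - 7)*(h + 3)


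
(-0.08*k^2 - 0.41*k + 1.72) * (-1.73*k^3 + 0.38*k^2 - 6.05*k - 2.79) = 0.1384*k^5 + 0.6789*k^4 - 2.6474*k^3 + 3.3573*k^2 - 9.2621*k - 4.7988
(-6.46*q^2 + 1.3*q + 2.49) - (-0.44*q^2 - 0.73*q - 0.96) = -6.02*q^2 + 2.03*q + 3.45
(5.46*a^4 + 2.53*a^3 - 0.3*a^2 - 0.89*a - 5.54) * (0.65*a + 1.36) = 3.549*a^5 + 9.0701*a^4 + 3.2458*a^3 - 0.9865*a^2 - 4.8114*a - 7.5344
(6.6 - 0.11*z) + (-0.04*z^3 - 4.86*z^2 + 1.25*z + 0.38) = -0.04*z^3 - 4.86*z^2 + 1.14*z + 6.98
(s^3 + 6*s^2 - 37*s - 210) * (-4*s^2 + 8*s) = -4*s^5 - 16*s^4 + 196*s^3 + 544*s^2 - 1680*s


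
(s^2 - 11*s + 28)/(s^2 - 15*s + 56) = (s - 4)/(s - 8)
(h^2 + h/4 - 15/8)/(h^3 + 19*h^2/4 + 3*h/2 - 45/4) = (h + 3/2)/(h^2 + 6*h + 9)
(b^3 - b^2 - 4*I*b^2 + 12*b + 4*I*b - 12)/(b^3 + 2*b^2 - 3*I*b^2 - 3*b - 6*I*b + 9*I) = (b^2 - 4*I*b + 12)/(b^2 + 3*b*(1 - I) - 9*I)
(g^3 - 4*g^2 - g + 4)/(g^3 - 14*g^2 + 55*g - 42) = (g^2 - 3*g - 4)/(g^2 - 13*g + 42)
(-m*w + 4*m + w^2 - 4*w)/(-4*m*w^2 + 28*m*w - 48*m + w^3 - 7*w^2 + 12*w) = (-m + w)/(-4*m*w + 12*m + w^2 - 3*w)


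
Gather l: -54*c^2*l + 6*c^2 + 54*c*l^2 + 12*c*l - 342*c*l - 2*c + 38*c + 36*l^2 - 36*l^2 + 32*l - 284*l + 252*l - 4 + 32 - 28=6*c^2 + 54*c*l^2 + 36*c + l*(-54*c^2 - 330*c)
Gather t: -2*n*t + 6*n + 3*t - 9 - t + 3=6*n + t*(2 - 2*n) - 6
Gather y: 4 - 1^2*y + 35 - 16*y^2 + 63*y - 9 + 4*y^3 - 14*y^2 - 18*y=4*y^3 - 30*y^2 + 44*y + 30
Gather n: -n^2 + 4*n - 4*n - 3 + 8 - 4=1 - n^2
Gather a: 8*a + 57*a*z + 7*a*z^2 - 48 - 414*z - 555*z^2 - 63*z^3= a*(7*z^2 + 57*z + 8) - 63*z^3 - 555*z^2 - 414*z - 48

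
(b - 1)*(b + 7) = b^2 + 6*b - 7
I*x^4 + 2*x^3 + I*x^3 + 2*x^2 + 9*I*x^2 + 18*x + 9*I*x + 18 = (x - 3*I)*(x - 2*I)*(x + 3*I)*(I*x + I)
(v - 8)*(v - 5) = v^2 - 13*v + 40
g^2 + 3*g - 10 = (g - 2)*(g + 5)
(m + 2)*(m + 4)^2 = m^3 + 10*m^2 + 32*m + 32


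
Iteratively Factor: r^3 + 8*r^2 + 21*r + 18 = (r + 3)*(r^2 + 5*r + 6) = (r + 2)*(r + 3)*(r + 3)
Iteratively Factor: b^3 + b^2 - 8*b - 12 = (b + 2)*(b^2 - b - 6) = (b + 2)^2*(b - 3)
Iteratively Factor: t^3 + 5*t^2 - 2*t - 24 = (t + 4)*(t^2 + t - 6) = (t - 2)*(t + 4)*(t + 3)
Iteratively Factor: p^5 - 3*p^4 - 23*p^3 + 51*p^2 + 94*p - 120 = (p - 1)*(p^4 - 2*p^3 - 25*p^2 + 26*p + 120) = (p - 1)*(p + 2)*(p^3 - 4*p^2 - 17*p + 60) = (p - 1)*(p + 2)*(p + 4)*(p^2 - 8*p + 15) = (p - 5)*(p - 1)*(p + 2)*(p + 4)*(p - 3)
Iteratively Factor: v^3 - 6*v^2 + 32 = (v - 4)*(v^2 - 2*v - 8) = (v - 4)^2*(v + 2)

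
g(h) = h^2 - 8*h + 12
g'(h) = 2*h - 8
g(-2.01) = 32.12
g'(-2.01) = -12.02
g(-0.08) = 12.65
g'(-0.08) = -8.16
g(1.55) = 2.00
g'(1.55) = -4.90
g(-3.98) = 59.68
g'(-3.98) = -15.96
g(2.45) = -1.60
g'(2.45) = -3.10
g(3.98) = -4.00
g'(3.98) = -0.04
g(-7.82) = 135.71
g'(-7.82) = -23.64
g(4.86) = -3.26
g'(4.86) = 1.72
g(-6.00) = 96.00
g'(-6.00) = -20.00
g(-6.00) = 96.00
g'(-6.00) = -20.00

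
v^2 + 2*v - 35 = (v - 5)*(v + 7)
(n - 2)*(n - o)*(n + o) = n^3 - 2*n^2 - n*o^2 + 2*o^2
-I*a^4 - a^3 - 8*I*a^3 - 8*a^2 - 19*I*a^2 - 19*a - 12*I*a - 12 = (a + 3)*(a + 4)*(a - I)*(-I*a - I)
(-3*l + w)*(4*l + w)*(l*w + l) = -12*l^3*w - 12*l^3 + l^2*w^2 + l^2*w + l*w^3 + l*w^2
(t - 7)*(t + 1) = t^2 - 6*t - 7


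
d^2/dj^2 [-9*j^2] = -18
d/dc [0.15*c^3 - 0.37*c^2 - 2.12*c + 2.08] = 0.45*c^2 - 0.74*c - 2.12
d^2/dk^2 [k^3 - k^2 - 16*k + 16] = 6*k - 2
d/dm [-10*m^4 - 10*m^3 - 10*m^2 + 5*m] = -40*m^3 - 30*m^2 - 20*m + 5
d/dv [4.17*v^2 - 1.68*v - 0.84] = 8.34*v - 1.68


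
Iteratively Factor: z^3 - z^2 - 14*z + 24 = (z - 3)*(z^2 + 2*z - 8) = (z - 3)*(z - 2)*(z + 4)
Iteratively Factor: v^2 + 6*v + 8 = (v + 4)*(v + 2)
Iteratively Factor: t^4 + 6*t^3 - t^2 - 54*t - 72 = (t - 3)*(t^3 + 9*t^2 + 26*t + 24) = (t - 3)*(t + 2)*(t^2 + 7*t + 12) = (t - 3)*(t + 2)*(t + 4)*(t + 3)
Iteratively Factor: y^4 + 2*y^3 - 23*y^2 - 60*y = (y)*(y^3 + 2*y^2 - 23*y - 60) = y*(y - 5)*(y^2 + 7*y + 12) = y*(y - 5)*(y + 3)*(y + 4)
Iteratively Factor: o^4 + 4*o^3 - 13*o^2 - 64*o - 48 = (o + 4)*(o^3 - 13*o - 12) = (o + 3)*(o + 4)*(o^2 - 3*o - 4) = (o - 4)*(o + 3)*(o + 4)*(o + 1)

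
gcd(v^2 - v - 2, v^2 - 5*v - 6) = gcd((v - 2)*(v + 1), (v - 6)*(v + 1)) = v + 1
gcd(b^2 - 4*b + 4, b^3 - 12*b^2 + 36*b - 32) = b^2 - 4*b + 4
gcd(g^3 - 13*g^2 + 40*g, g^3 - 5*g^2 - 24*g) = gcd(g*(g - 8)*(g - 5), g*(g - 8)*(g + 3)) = g^2 - 8*g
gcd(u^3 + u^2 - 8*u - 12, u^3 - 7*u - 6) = u^2 - u - 6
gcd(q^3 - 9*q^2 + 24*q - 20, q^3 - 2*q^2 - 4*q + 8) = q^2 - 4*q + 4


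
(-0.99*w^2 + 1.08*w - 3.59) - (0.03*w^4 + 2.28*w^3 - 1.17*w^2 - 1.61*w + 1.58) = -0.03*w^4 - 2.28*w^3 + 0.18*w^2 + 2.69*w - 5.17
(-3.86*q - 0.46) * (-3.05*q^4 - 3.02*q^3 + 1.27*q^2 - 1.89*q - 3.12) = 11.773*q^5 + 13.0602*q^4 - 3.513*q^3 + 6.7112*q^2 + 12.9126*q + 1.4352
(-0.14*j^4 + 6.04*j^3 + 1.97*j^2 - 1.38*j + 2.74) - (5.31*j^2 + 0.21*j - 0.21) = -0.14*j^4 + 6.04*j^3 - 3.34*j^2 - 1.59*j + 2.95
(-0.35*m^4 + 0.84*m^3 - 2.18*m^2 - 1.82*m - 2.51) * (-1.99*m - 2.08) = 0.6965*m^5 - 0.9436*m^4 + 2.591*m^3 + 8.1562*m^2 + 8.7805*m + 5.2208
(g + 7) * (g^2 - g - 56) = g^3 + 6*g^2 - 63*g - 392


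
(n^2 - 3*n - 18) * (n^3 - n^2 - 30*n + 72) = n^5 - 4*n^4 - 45*n^3 + 180*n^2 + 324*n - 1296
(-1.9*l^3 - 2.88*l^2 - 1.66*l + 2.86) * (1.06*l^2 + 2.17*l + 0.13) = -2.014*l^5 - 7.1758*l^4 - 8.2562*l^3 - 0.945*l^2 + 5.9904*l + 0.3718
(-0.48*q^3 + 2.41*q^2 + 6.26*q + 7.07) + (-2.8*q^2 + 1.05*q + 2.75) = -0.48*q^3 - 0.39*q^2 + 7.31*q + 9.82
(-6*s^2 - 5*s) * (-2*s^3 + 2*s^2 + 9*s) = 12*s^5 - 2*s^4 - 64*s^3 - 45*s^2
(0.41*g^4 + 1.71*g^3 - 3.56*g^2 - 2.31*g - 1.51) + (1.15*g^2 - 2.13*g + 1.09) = 0.41*g^4 + 1.71*g^3 - 2.41*g^2 - 4.44*g - 0.42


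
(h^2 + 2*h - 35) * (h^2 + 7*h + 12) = h^4 + 9*h^3 - 9*h^2 - 221*h - 420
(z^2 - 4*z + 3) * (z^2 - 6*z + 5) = z^4 - 10*z^3 + 32*z^2 - 38*z + 15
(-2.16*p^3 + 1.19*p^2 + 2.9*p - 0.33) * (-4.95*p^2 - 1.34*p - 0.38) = 10.692*p^5 - 2.9961*p^4 - 15.1288*p^3 - 2.7047*p^2 - 0.6598*p + 0.1254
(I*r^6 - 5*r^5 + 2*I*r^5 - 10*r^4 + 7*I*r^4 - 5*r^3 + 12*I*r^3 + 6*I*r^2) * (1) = I*r^6 - 5*r^5 + 2*I*r^5 - 10*r^4 + 7*I*r^4 - 5*r^3 + 12*I*r^3 + 6*I*r^2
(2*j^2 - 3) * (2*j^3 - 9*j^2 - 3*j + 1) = 4*j^5 - 18*j^4 - 12*j^3 + 29*j^2 + 9*j - 3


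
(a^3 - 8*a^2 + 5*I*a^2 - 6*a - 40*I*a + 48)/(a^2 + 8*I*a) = (a^3 + a^2*(-8 + 5*I) - 2*a*(3 + 20*I) + 48)/(a*(a + 8*I))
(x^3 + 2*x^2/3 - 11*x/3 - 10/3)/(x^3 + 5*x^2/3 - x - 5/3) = (x - 2)/(x - 1)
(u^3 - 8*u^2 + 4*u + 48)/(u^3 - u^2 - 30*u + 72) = (u^2 - 4*u - 12)/(u^2 + 3*u - 18)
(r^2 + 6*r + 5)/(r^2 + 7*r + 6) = (r + 5)/(r + 6)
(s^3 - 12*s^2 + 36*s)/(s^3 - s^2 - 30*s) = (s - 6)/(s + 5)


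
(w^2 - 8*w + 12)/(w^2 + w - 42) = (w - 2)/(w + 7)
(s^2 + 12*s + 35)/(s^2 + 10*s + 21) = (s + 5)/(s + 3)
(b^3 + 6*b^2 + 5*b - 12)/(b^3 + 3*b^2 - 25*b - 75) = (b^2 + 3*b - 4)/(b^2 - 25)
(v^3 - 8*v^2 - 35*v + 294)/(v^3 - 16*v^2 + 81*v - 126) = (v^2 - v - 42)/(v^2 - 9*v + 18)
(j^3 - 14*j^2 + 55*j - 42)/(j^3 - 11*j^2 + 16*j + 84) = (j - 1)/(j + 2)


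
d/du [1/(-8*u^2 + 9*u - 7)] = (16*u - 9)/(8*u^2 - 9*u + 7)^2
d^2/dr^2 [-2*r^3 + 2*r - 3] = -12*r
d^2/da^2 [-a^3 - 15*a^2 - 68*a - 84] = -6*a - 30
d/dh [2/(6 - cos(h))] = -2*sin(h)/(cos(h) - 6)^2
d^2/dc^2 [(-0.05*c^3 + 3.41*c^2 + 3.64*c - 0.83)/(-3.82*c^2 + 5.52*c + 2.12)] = (-8.88178419700125e-16*c^5 - 246.18504*c^3 - 89.5123919999999*c^2 - 280.531008*c + 118.565872)/(55.742968*c^6 - 241.650144*c^5 + 256.38312*c^4 + 100.0224*c^3 - 142.28592*c^2 - 74.427264*c - 9.528128)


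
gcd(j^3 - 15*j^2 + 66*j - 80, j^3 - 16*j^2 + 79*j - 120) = j^2 - 13*j + 40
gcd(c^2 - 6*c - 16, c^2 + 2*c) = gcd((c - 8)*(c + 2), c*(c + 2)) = c + 2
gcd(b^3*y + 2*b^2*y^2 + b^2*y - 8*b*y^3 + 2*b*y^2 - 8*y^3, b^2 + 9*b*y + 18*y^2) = 1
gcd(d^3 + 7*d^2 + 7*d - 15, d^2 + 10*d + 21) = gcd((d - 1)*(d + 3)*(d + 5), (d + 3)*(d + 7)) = d + 3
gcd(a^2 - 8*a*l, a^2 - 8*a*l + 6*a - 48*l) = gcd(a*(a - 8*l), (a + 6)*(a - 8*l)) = a - 8*l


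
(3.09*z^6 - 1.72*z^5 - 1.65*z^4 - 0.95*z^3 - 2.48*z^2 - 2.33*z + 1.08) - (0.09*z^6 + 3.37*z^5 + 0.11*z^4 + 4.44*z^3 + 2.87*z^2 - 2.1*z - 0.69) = 3.0*z^6 - 5.09*z^5 - 1.76*z^4 - 5.39*z^3 - 5.35*z^2 - 0.23*z + 1.77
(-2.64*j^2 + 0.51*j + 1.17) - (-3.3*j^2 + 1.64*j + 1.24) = 0.66*j^2 - 1.13*j - 0.0700000000000001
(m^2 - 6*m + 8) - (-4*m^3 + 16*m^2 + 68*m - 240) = 4*m^3 - 15*m^2 - 74*m + 248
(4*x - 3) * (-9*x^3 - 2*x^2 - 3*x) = -36*x^4 + 19*x^3 - 6*x^2 + 9*x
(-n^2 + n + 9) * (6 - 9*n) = 9*n^3 - 15*n^2 - 75*n + 54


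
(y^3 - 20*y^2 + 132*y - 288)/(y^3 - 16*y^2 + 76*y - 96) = (y - 6)/(y - 2)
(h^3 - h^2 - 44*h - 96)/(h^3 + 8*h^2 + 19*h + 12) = (h - 8)/(h + 1)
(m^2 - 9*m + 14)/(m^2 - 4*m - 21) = (m - 2)/(m + 3)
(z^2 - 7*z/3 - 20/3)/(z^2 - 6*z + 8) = (z + 5/3)/(z - 2)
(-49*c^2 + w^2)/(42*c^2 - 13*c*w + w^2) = (7*c + w)/(-6*c + w)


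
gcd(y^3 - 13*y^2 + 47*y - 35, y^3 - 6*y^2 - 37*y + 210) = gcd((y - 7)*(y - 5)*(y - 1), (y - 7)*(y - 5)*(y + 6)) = y^2 - 12*y + 35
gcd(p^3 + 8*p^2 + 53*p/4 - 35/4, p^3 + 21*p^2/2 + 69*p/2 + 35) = p^2 + 17*p/2 + 35/2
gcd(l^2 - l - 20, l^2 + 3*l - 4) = l + 4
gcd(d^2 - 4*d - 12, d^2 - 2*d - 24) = d - 6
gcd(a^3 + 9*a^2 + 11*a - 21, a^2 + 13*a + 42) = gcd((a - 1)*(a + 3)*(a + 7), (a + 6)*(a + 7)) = a + 7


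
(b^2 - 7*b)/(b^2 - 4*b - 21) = b/(b + 3)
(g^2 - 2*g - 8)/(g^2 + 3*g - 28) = (g + 2)/(g + 7)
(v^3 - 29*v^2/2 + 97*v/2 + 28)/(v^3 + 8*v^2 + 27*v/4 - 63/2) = 2*(2*v^3 - 29*v^2 + 97*v + 56)/(4*v^3 + 32*v^2 + 27*v - 126)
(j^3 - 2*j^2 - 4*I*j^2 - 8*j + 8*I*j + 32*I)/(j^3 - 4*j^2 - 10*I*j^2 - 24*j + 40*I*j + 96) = (j + 2)/(j - 6*I)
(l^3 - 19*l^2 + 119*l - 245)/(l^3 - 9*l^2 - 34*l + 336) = (l^2 - 12*l + 35)/(l^2 - 2*l - 48)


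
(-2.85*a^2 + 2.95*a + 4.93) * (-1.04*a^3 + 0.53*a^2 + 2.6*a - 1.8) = 2.964*a^5 - 4.5785*a^4 - 10.9737*a^3 + 15.4129*a^2 + 7.508*a - 8.874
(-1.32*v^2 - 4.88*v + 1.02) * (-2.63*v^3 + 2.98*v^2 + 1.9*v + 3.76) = 3.4716*v^5 + 8.9008*v^4 - 19.733*v^3 - 11.1956*v^2 - 16.4108*v + 3.8352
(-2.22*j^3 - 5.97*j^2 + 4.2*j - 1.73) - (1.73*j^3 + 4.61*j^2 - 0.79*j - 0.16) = -3.95*j^3 - 10.58*j^2 + 4.99*j - 1.57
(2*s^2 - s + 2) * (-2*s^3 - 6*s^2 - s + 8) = -4*s^5 - 10*s^4 + 5*s^2 - 10*s + 16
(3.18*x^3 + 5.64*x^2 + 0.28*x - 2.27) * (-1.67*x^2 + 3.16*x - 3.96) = -5.3106*x^5 + 0.630000000000003*x^4 + 4.762*x^3 - 17.6587*x^2 - 8.282*x + 8.9892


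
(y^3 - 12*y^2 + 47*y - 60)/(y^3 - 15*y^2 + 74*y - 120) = (y - 3)/(y - 6)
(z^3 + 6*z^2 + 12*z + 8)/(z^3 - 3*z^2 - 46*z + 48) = (z^3 + 6*z^2 + 12*z + 8)/(z^3 - 3*z^2 - 46*z + 48)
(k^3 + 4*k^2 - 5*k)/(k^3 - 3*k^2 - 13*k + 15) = k*(k + 5)/(k^2 - 2*k - 15)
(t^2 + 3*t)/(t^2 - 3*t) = (t + 3)/(t - 3)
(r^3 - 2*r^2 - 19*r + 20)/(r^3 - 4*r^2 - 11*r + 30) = (r^2 + 3*r - 4)/(r^2 + r - 6)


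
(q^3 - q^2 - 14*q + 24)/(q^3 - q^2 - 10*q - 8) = (-q^3 + q^2 + 14*q - 24)/(-q^3 + q^2 + 10*q + 8)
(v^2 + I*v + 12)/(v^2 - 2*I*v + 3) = (v + 4*I)/(v + I)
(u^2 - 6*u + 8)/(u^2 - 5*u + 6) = (u - 4)/(u - 3)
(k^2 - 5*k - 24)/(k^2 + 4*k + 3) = (k - 8)/(k + 1)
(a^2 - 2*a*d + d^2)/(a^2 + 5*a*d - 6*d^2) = (a - d)/(a + 6*d)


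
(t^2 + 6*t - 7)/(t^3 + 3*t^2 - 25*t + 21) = 1/(t - 3)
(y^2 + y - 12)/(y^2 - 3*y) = (y + 4)/y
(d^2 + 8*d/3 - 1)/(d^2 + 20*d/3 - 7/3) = (d + 3)/(d + 7)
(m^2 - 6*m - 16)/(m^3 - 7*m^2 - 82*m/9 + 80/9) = 9*(m + 2)/(9*m^2 + 9*m - 10)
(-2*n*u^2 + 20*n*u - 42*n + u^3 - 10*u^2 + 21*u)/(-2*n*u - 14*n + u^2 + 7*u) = (u^2 - 10*u + 21)/(u + 7)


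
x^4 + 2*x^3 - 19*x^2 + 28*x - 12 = (x - 2)*(x - 1)^2*(x + 6)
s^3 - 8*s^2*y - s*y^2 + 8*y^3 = (s - 8*y)*(s - y)*(s + y)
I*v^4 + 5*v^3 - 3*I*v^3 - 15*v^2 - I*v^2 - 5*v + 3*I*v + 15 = (v - 3)*(v + 1)*(v - 5*I)*(I*v - I)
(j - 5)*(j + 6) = j^2 + j - 30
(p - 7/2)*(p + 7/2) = p^2 - 49/4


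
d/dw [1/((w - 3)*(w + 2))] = (1 - 2*w)/(w^4 - 2*w^3 - 11*w^2 + 12*w + 36)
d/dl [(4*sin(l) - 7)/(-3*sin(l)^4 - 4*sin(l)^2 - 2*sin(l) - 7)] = 2*(18*sin(l)^4 - 42*sin(l)^3 + 8*sin(l)^2 - 28*sin(l) - 21)*cos(l)/(3*sin(l)^4 + 4*sin(l)^2 + 2*sin(l) + 7)^2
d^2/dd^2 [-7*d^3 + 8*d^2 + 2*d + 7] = 16 - 42*d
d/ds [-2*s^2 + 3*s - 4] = 3 - 4*s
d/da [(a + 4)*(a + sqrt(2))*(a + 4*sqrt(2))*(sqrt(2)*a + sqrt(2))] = 4*sqrt(2)*a^3 + 15*sqrt(2)*a^2 + 30*a^2 + 24*sqrt(2)*a + 100*a + 40 + 40*sqrt(2)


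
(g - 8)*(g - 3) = g^2 - 11*g + 24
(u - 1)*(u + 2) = u^2 + u - 2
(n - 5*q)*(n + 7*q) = n^2 + 2*n*q - 35*q^2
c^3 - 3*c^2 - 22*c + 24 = (c - 6)*(c - 1)*(c + 4)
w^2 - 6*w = w*(w - 6)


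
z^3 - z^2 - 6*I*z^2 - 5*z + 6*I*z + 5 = (z - 1)*(z - 5*I)*(z - I)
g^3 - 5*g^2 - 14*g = g*(g - 7)*(g + 2)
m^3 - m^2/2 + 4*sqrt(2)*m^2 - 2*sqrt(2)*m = m*(m - 1/2)*(m + 4*sqrt(2))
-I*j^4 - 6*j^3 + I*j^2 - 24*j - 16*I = (j - 4*I)^2*(j + I)*(-I*j + 1)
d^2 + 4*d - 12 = (d - 2)*(d + 6)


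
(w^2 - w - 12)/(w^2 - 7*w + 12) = (w + 3)/(w - 3)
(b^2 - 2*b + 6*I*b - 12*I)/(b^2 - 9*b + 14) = (b + 6*I)/(b - 7)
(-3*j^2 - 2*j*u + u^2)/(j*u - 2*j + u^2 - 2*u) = (-3*j + u)/(u - 2)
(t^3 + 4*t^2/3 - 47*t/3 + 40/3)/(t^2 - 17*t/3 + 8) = (t^2 + 4*t - 5)/(t - 3)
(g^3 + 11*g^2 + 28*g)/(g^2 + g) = (g^2 + 11*g + 28)/(g + 1)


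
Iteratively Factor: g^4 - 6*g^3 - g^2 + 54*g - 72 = (g + 3)*(g^3 - 9*g^2 + 26*g - 24) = (g - 3)*(g + 3)*(g^2 - 6*g + 8) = (g - 3)*(g - 2)*(g + 3)*(g - 4)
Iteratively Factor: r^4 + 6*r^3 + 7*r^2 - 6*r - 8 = (r + 4)*(r^3 + 2*r^2 - r - 2) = (r - 1)*(r + 4)*(r^2 + 3*r + 2) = (r - 1)*(r + 2)*(r + 4)*(r + 1)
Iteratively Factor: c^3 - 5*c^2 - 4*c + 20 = (c - 5)*(c^2 - 4) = (c - 5)*(c + 2)*(c - 2)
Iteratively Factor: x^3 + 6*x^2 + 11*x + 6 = (x + 2)*(x^2 + 4*x + 3) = (x + 1)*(x + 2)*(x + 3)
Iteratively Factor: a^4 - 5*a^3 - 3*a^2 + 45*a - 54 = (a - 3)*(a^3 - 2*a^2 - 9*a + 18) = (a - 3)*(a - 2)*(a^2 - 9) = (a - 3)^2*(a - 2)*(a + 3)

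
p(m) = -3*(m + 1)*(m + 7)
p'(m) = -6*m - 24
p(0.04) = -21.96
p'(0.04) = -24.24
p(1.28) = -56.64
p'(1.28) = -31.68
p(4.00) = -165.00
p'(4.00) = -48.00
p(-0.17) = -17.01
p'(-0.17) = -22.98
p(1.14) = -52.26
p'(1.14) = -30.84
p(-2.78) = 22.53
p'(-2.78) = -7.32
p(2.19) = -87.95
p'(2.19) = -37.14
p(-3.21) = 25.13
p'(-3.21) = -4.74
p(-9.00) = -48.00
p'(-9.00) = 30.00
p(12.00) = -741.00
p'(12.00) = -96.00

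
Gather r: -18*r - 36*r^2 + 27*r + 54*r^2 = 18*r^2 + 9*r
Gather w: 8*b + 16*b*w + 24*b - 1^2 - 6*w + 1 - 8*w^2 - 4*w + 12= 32*b - 8*w^2 + w*(16*b - 10) + 12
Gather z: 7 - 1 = 6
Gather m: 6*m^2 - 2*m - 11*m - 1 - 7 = 6*m^2 - 13*m - 8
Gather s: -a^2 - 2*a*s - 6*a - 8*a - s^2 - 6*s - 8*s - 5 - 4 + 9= -a^2 - 14*a - s^2 + s*(-2*a - 14)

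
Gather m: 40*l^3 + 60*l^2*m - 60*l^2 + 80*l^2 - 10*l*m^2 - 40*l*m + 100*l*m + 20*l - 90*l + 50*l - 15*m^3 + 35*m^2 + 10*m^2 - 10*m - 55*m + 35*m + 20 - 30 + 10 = 40*l^3 + 20*l^2 - 20*l - 15*m^3 + m^2*(45 - 10*l) + m*(60*l^2 + 60*l - 30)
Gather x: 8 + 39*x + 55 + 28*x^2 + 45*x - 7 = 28*x^2 + 84*x + 56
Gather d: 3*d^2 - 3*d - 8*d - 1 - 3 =3*d^2 - 11*d - 4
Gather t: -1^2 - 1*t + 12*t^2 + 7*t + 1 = 12*t^2 + 6*t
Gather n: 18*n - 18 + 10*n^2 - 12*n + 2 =10*n^2 + 6*n - 16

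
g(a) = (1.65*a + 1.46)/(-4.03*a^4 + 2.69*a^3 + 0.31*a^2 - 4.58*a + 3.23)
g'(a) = (1.65*a + 1.46)*(16.12*a^3 - 8.07*a^2 - 0.62*a + 4.58)/(-4.03*a^4 + 2.69*a^3 + 0.31*a^2 - 4.58*a + 3.23)^2 + 1.65/(-4.03*a^4 + 2.69*a^3 + 0.31*a^2 - 4.58*a + 3.23) = (19.9485*a^4 + 14.6582*a^3 - 12.2937*a^2 - 0.9052*a + 12.0163)/(16.2409*a^8 - 21.6814*a^7 + 4.7375*a^6 + 38.5826*a^5 - 50.5781*a^4 + 14.5378*a^3 + 22.979*a^2 - 29.5868*a + 10.4329)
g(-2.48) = 0.01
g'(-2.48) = 0.01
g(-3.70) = 0.01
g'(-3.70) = 0.00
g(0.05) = 0.51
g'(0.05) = 1.33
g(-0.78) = 0.04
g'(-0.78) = 0.32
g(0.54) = 2.53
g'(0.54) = 13.87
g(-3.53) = 0.01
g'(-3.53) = 0.00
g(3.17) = -0.02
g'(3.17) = 0.02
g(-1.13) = 0.25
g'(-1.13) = 3.20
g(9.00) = -0.00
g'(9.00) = 0.00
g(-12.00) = 0.00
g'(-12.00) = 0.00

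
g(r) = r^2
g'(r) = 2*r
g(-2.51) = 6.30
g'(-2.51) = -5.02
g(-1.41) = 1.99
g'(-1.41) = -2.82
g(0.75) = 0.56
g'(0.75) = 1.50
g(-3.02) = 9.12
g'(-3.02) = -6.04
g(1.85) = 3.42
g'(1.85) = 3.70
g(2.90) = 8.41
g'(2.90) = 5.80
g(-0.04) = 0.00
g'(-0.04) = -0.08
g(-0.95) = 0.90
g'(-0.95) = -1.90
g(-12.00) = 144.00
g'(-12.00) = -24.00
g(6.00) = 36.00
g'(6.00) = 12.00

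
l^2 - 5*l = l*(l - 5)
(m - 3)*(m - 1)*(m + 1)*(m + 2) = m^4 - m^3 - 7*m^2 + m + 6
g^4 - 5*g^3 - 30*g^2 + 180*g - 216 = (g - 6)*(g - 3)*(g - 2)*(g + 6)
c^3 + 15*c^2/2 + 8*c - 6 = (c - 1/2)*(c + 2)*(c + 6)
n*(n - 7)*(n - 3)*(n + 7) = n^4 - 3*n^3 - 49*n^2 + 147*n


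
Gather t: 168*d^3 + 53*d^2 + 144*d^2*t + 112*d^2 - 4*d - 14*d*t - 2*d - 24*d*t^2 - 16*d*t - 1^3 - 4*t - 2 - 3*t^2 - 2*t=168*d^3 + 165*d^2 - 6*d + t^2*(-24*d - 3) + t*(144*d^2 - 30*d - 6) - 3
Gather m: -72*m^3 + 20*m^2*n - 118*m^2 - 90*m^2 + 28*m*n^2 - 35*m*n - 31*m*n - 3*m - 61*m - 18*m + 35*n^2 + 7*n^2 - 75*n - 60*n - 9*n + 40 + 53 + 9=-72*m^3 + m^2*(20*n - 208) + m*(28*n^2 - 66*n - 82) + 42*n^2 - 144*n + 102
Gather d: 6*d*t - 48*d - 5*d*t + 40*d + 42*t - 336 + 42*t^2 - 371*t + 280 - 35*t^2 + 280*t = d*(t - 8) + 7*t^2 - 49*t - 56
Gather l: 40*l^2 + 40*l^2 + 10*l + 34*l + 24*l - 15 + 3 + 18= 80*l^2 + 68*l + 6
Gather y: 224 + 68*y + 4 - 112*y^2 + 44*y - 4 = -112*y^2 + 112*y + 224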